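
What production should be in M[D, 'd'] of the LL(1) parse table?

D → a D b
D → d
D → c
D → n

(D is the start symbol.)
To find M[D, 'd'], we find productions for D where 'd' is in the predict set (PREDICT(N → α) = (FIRST(α) \ {ε}) ∪ (FOLLOW(N) if α ⇒* ε)).

D → a D b: PREDICT = { 'a' }
D → d: PREDICT = { 'd' }
  'd' is in predict set, so this production goes in M[D, 'd']
D → c: PREDICT = { 'c' }
D → n: PREDICT = { 'n' }

M[D, 'd'] = D → d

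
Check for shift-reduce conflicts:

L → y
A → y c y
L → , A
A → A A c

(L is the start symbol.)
Yes — I4: [L → , A .] vs [A → . y c y]

A shift-reduce conflict occurs when an LR(0) state has both:
  - a complete (reduce) item [A → α .] (dot at the end), and
  - a shift item [B → β . c γ] (dot before a terminal).

Augment with L' → L and build the canonical LR(0) collection (I0 = CLOSURE({[L' → . L]}), then GOTO on every symbol after a dot until no new states appear). It has 10 states:
  I0: { [L → . , A], [L → . y], [L' → . L] }  — shift
  I1: { [A → . A A c], [A → . y c y], [L → , . A] }  — shift
  I2: { [L' → L .] }  — accept
  I3: { [L → y .] }  — reduce
  I4: { [A → . A A c], [A → . y c y], [A → A . A c], [L → , A .] }  — shift, reduce
  I5: { [A → y . c y] }  — shift
  I6: { [A → y c . y] }  — shift
  I7: { [A → y c y .] }  — reduce
  I8: { [A → . A A c], [A → . y c y], [A → A . A c], [A → A A . c] }  — shift
  I9: { [A → A A c .] }  — reduce

I4 contains reduce item [L → , A .] and shift item [A → . y c y] — shift-reduce conflict.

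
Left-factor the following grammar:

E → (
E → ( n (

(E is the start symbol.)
Left-factoring transforms A → αβ₁ | αβ₂ into A → αA' and A' → β₁ | β₂
(α is the longest common prefix among the alternatives). Repeat until
no nonterminal has two alternatives with a common prefix.

Round 1: E has alternatives sharing prefix '('. Introduce E': E → ( E'
  Add: E' → ε
  Add: E' → n (

No remaining common prefixes — done.

Resulting grammar:
E → ( E'
E' → ε
E' → n (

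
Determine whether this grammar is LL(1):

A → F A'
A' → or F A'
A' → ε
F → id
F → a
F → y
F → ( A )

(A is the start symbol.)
A grammar is LL(1) if for each non-terminal N with multiple productions, the predict sets of those productions are pairwise disjoint, where PREDICT(N → α) = (FIRST(α) \ {ε}) ∪ (FOLLOW(N) if α ⇒* ε).

Relevant sets:
  FOLLOW(A') = { $, ')' }

For A':
  PREDICT(A' → or F A') = { 'or' }
  PREDICT(A' → ε) = { $, ')' }
For F:
  PREDICT(F → id) = { 'id' }
  PREDICT(F → a) = { 'a' }
  PREDICT(F → y) = { 'y' }
  PREDICT(F → '(' A ')') = { '(' }
A has a single production, so nothing to check there.

All predict sets are disjoint. The grammar IS LL(1).

Answer: Yes, the grammar is LL(1).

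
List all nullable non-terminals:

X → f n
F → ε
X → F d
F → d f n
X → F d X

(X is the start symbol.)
ε-productions: F → ε
So F is immediately nullable.
No further non-terminal can be added: every production for the remaining non-terminals contains a terminal or a non-nullable non-terminal.
Nullable = { 'F' }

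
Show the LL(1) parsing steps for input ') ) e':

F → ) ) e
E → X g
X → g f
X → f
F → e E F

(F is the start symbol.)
Stack is shown with the top on the left.

Stack    Input    Action
------------------------
F $      ) ) e $  output F → ) ) e
) ) e $  ) ) e $  match ')'
) e $    ) e $    match ')'
e $      e $      match 'e'
$        $        accept

The string is accepted.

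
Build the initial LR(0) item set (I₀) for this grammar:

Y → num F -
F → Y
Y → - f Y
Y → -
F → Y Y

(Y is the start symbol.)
{ [Y → . - f Y], [Y → . -], [Y → . num F -], [Y' → . Y] }

First, augment the grammar with Y' → Y
I₀ = CLOSURE({ [Y' → . Y] }):
  [Y' → . Y] has the dot before Y: add [Y → . num F -], [Y → . - f Y], [Y → . -]
No further items can be added.

I₀ = { [Y → . - f Y], [Y → . -], [Y → . num F -], [Y' → . Y] }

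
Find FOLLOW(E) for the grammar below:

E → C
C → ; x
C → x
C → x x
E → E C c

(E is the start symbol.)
E is the start symbol, so $ ∈ FOLLOW(E).
In E → E C c: E is followed by C c, add FIRST(C c) \ {ε} = { ';', 'x' }

Taking the union: FOLLOW(E) = { $, ';', 'x' }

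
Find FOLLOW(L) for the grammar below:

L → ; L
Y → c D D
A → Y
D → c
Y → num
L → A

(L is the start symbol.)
To compute FOLLOW(L), find every occurrence of L on a right-hand side N → α L β: add FIRST(β) \ {ε}, and if β is empty or nullable also add FOLLOW(N). Iterate to a fixed point.

L is the start symbol, so $ ∈ FOLLOW(L).
In L → ; L: L is at the end; this adds FOLLOW(L) to itself — nothing new

Taking the union: FOLLOW(L) = { $ }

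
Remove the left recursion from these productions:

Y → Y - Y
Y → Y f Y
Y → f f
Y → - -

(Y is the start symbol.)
Y → f f Y'
Y → - - Y'
Y' → - Y Y'
Y' → f Y Y'
Y' → ε

Y is directly left-recursive. The standard transformation for
  A → A α₁ | ... | A α_m | β₁ | ... | β_n
is
  A  → β₁ A' | ... | β_n A'
  A' → α₁ A' | ... | α_m A' | ε

Y → f f becomes Y → f f Y'
Y → - - becomes Y → - - Y'
Y → Y - Y becomes Y' → - Y Y'
Y → Y f Y becomes Y' → f Y Y'
Add Y' → ε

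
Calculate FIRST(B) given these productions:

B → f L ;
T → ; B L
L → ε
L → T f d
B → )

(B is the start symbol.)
{ ')', 'f' }

From B → f L ;:
  - f is a terminal: add 'f' and stop
From B → ):
  - ')' is a terminal: add ')' and stop

Collecting: FIRST(B) = { ')', 'f' }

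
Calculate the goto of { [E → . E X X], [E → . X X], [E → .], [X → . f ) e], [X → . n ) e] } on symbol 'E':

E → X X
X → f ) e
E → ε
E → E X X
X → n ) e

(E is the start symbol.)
GOTO(I, 'E') = CLOSURE({ [A → αX.β] : [A → α.Xβ] ∈ I, X = 'E' })

Items with dot before 'E', with the dot advanced:
  [E → . E X X] → [E → E . X X]
Closure of the advanced items:
  [E → E . X X] has the dot before X: add [X → . f ) e], [X → . n ) e]

GOTO = { [E → E . X X], [X → . f ) e], [X → . n ) e] }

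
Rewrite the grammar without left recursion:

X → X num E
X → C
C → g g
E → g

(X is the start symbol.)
X is directly left-recursive. The standard transformation for
  A → A α₁ | ... | A α_m | β₁ | ... | β_n
is
  A  → β₁ A' | ... | β_n A'
  A' → α₁ A' | ... | α_m A' | ε

X → C becomes X → C X'
X → X num E becomes X' → num E X'
Add X' → ε

Productions for other non-terminals are unchanged:
  C → g g
  E → g

Resulting grammar:
X → C X'
X' → num E X'
X' → ε
C → g g
E → g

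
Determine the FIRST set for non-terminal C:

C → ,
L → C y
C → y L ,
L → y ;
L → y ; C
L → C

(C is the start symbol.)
To compute FIRST(C), examine every production with C on the left-hand side, reading each right-hand side left to right until a non-nullable symbol is reached.

From C → ,:
  - ',' is a terminal: add ',' and stop
From C → y L ,:
  - y is a terminal: add 'y' and stop

Collecting: FIRST(C) = { ',', 'y' }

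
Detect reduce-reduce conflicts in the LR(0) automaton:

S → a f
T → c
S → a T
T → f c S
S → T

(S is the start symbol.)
A reduce-reduce conflict occurs when an LR(0) state has two complete items [A → α .] and [B → β .] — both call for a reduction, and with no lookahead the parser cannot choose between them.

Augment with S' → S and build the canonical LR(0) collection (I0 = CLOSURE({[S' → . S]}), then GOTO on every symbol after a dot until no new states appear). It has 10 states:
  I0: { [S → . T], [S → . a T], [S → . a f], [S' → . S], [T → . c], [T → . f c S] }  — shift
  I1: { [S' → S .] }  — accept
  I2: { [S → T .] }  — reduce
  I3: { [S → a . T], [S → a . f], [T → . c], [T → . f c S] }  — shift
  I4: { [T → c .] }  — reduce
  I5: { [T → f . c S] }  — shift
  I6: { [S → . T], [S → . a T], [S → . a f], [T → . c], [T → . f c S], [T → f c . S] }  — shift
  I7: { [T → f c S .] }  — reduce
  I8: { [S → a T .] }  — reduce
  I9: { [S → a f .], [T → f . c S] }  — shift, reduce

No state contains more than one complete item.

Answer: No reduce-reduce conflicts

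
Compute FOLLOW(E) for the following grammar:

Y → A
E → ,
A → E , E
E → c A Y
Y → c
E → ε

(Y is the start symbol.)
{ $, ',', 'c' }

In A → E , E: E is followed by ',' E, add FIRST(',' E) \ {ε} = { ',' }
In A → E , E: E is at the end, add FOLLOW(A)

The FOLLOW sets referred to above (computed the same way, to a fixed point):
  FOLLOW(A) = { $, ',', 'c' }

Taking the union: FOLLOW(E) = { $, ',', 'c' }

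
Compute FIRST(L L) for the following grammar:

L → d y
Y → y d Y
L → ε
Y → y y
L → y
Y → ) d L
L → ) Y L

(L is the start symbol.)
FIRST sets of the non-terminals involved (from the grammar, by fixed-point iteration):
  FIRST(L) = { ')', 'd', 'y', ε }

To compute FIRST(L L), process the symbols left to right:
Symbol L is a non-terminal. Add FIRST(L) \ {ε} = { ')', 'd', 'y' }
L is nullable (ε ∈ FIRST(L)), continue to the next symbol.
Symbol L is a non-terminal. Add FIRST(L) \ {ε} = { ')', 'd', 'y' }
L is nullable (ε ∈ FIRST(L)), continue to the next symbol.
All symbols are nullable, so ε is in the result.
FIRST(L L) = { ')', 'd', 'y', ε }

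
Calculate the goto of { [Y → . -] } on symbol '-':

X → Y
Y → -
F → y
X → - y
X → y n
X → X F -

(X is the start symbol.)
{ [Y → - .] }

GOTO(I, '-') = CLOSURE({ [A → αX.β] : [A → α.Xβ] ∈ I, X = '-' })

Items with dot before '-', with the dot advanced:
  [Y → . -] → [Y → - .]
Closure adds nothing (no advanced item has the dot before a non-terminal).

GOTO = { [Y → - .] }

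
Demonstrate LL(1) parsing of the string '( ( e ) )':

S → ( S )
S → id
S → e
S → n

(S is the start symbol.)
LL(1) parsing maintains a stack (initially the start symbol over $) and the input. At each step: if the stack top is a terminal, match it against the current input token; if it is a non-terminal N, replace it with the RHS of M[N, lookahead] (the unique production whose predict set contains the lookahead).

Stack is shown with the top on the left.

Stack      Input        Action
------------------------------
S $        ( ( e ) ) $  output S → ( S )
( S ) $    ( ( e ) ) $  match '('
S ) $      ( e ) ) $    output S → ( S )
( S ) ) $  ( e ) ) $    match '('
S ) ) $    e ) ) $      output S → e
e ) ) $    e ) ) $      match 'e'
) ) $      ) ) $        match ')'
) $        ) $          match ')'
$          $            accept

The string is accepted.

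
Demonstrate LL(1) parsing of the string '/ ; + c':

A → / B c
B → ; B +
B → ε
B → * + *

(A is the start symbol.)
LL(1) parsing maintains a stack (initially the start symbol over $) and the input. At each step: if the stack top is a terminal, match it against the current input token; if it is a non-terminal N, replace it with the RHS of M[N, lookahead] (the unique production whose predict set contains the lookahead).

Stack is shown with the top on the left.

Stack      Input      Action
----------------------------
A $        / ; + c $  output A → / B c
/ B c $    / ; + c $  match '/'
B c $      ; + c $    output B → ; B +
; B + c $  ; + c $    match ';'
B + c $    + c $      output B → ε
+ c $      + c $      match '+'
c $        c $        match 'c'
$          $          accept

The string is accepted.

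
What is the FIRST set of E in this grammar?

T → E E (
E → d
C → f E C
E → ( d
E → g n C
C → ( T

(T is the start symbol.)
{ '(', 'd', 'g' }

To compute FIRST(E), examine every production with E on the left-hand side, reading each right-hand side left to right until a non-nullable symbol is reached.

From E → d:
  - d is a terminal: add 'd' and stop
From E → ( d:
  - '(' is a terminal: add '(' and stop
From E → g n C:
  - g is a terminal: add 'g' and stop

Collecting: FIRST(E) = { '(', 'd', 'g' }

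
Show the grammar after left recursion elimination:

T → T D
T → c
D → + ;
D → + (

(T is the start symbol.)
T → c T'
T' → D T'
T' → ε
D → + ;
D → + (

T is directly left-recursive. The standard transformation for
  A → A α₁ | ... | A α_m | β₁ | ... | β_n
is
  A  → β₁ A' | ... | β_n A'
  A' → α₁ A' | ... | α_m A' | ε

T → c becomes T → c T'
T → T D becomes T' → D T'
Add T' → ε

Productions for other non-terminals are unchanged:
  D → + ;
  D → + (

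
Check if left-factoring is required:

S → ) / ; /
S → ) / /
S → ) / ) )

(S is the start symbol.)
Left-factoring is needed when two productions for the same non-terminal
share a common prefix on the right-hand side.

Productions for S:
  S → ) / ; /
  S → ) / /
  S → ) / ) )

Found common prefix ') /' in productions for S

Answer: Yes, S has productions with common prefix ') /'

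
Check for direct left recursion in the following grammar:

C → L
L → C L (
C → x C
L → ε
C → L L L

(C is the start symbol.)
No direct left recursion

Direct left recursion occurs when N → N α for some non-terminal N (the right-hand side begins with the left-hand side itself).

C → L: starts with L
L → C L (: starts with C
C → x C: starts with x
L → ε: starts with ε
C → L L L: starts with L

No direct left recursion found.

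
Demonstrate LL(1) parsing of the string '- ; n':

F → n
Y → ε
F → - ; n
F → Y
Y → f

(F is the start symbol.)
Stack is shown with the top on the left.

Stack    Input    Action
------------------------
F $      - ; n $  output F → - ; n
- ; n $  - ; n $  match '-'
; n $    ; n $    match ';'
n $      n $      match 'n'
$        $        accept

The string is accepted.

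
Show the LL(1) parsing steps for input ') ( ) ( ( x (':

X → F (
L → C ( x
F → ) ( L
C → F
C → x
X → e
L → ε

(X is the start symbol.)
Stack is shown with the top on the left.

Stack          Input            Action
--------------------------------------
X $            ) ( ) ( ( x ( $  output X → F (
F ( $          ) ( ) ( ( x ( $  output F → ) ( L
) ( L ( $      ) ( ) ( ( x ( $  match ')'
( L ( $        ( ) ( ( x ( $    match '('
L ( $          ) ( ( x ( $      output L → C ( x
C ( x ( $      ) ( ( x ( $      output C → F
F ( x ( $      ) ( ( x ( $      output F → ) ( L
) ( L ( x ( $  ) ( ( x ( $      match ')'
( L ( x ( $    ( ( x ( $        match '('
L ( x ( $      ( x ( $          output L → ε
( x ( $        ( x ( $          match '('
x ( $          x ( $            match 'x'
( $            ( $              match '('
$              $                accept

The string is accepted.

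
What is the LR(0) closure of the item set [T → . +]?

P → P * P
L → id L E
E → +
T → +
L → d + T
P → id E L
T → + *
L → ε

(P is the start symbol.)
Start with: [T → . +]
The dot precedes the terminal '+', so nothing is added.

CLOSURE = { [T → . +] }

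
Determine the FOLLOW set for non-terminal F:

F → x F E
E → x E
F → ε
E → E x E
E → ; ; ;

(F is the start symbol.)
To compute FOLLOW(F), find every occurrence of F on a right-hand side N → α F β: add FIRST(β) \ {ε}, and if β is empty or nullable also add FOLLOW(N). Iterate to a fixed point.

F is the start symbol, so $ ∈ FOLLOW(F).
In F → x F E: F is followed by E, add FIRST(E) \ {ε} = { ';', 'x' }

Taking the union: FOLLOW(F) = { $, ';', 'x' }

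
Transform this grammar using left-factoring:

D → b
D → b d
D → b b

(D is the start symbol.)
D → b D'
D' → ε
D' → d
D' → b

Left-factoring transforms A → αβ₁ | αβ₂ into A → αA' and A' → β₁ | β₂
(α is the longest common prefix among the alternatives). Repeat until
no nonterminal has two alternatives with a common prefix.

Round 1: D has alternatives sharing prefix 'b'. Introduce D': D → b D'
  Add: D' → ε
  Add: D' → d
  Add: D' → b

No remaining common prefixes — done.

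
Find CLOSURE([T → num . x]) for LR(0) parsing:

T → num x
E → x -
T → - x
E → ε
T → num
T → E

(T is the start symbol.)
{ [T → num . x] }

To compute CLOSURE, for each item [A → α.Bβ] where B is a non-terminal, add [B → .γ] for all productions B → γ; repeat for the newly added items until nothing changes.

Start with: [T → num . x]
The dot precedes the terminal x, so nothing is added.

CLOSURE = { [T → num . x] }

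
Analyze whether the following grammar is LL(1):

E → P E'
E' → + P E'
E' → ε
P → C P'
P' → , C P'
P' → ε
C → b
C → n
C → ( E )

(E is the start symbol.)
Relevant sets:
  FOLLOW(E') = { $, ')' }
  FOLLOW(P') = { $, ')', '+' }

For E':
  PREDICT(E' → '+' P E') = { '+' }
  PREDICT(E' → ε) = { $, ')' }
For P':
  PREDICT(P' → ',' C P') = { ',' }
  PREDICT(P' → ε) = { $, ')', '+' }
For C:
  PREDICT(C → b) = { 'b' }
  PREDICT(C → n) = { 'n' }
  PREDICT(C → '(' E ')') = { '(' }
E, P have a single production, so nothing to check there.

All predict sets are disjoint. The grammar IS LL(1).

Answer: Yes, the grammar is LL(1).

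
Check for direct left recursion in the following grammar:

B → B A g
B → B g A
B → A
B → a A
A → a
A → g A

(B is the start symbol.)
B → B A g: LEFT RECURSIVE (starts with B)
B → B g A: LEFT RECURSIVE (starts with B)
B → A: starts with A
B → a A: starts with a
A → a: starts with a
A → g A: starts with g

The grammar has direct left recursion on: B.

Answer: Yes, B is left-recursive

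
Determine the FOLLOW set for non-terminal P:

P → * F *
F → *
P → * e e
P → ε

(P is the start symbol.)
To compute FOLLOW(P), find every occurrence of P on a right-hand side N → α P β: add FIRST(β) \ {ε}, and if β is empty or nullable also add FOLLOW(N). Iterate to a fixed point.

P is the start symbol, so $ ∈ FOLLOW(P).
P does not occur on any right-hand side.

Taking the union: FOLLOW(P) = { $ }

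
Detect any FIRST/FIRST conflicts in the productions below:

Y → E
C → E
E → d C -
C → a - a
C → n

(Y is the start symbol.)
A FIRST/FIRST conflict occurs when two productions N → α and N → β for the same non-terminal have FIRST(α) ∩ FIRST(β) ≠ ∅ (with ε ∈ FIRST of a nullable right-hand side, so two nullable alternatives also conflict).

FIRST sets of the non-terminals at (or reachable through a nullable prefix from) the front of some alternative:
  FIRST(E) = { 'd' }

Productions for C:
  C → E: FIRST = { 'd' }
  C → a - a: FIRST = { 'a' }
  C → n: FIRST = { 'n' }
Y, E have only one production, so no FIRST/FIRST conflict is possible there.

All alternatives of each non-terminal have pairwise disjoint FIRST sets.

Answer: No FIRST/FIRST conflicts.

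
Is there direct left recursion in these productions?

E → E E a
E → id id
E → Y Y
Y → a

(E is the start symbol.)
E → E E a: LEFT RECURSIVE (starts with E)
E → id id: starts with id
E → Y Y: starts with Y
Y → a: starts with a

The grammar has direct left recursion on: E.

Answer: Yes, E is left-recursive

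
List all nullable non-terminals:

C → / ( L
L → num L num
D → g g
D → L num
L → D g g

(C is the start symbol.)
None

There are no ε-productions, so no non-terminal can derive ε.
No non-terminals are nullable.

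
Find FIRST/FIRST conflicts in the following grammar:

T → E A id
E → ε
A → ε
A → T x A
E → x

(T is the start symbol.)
No FIRST/FIRST conflicts.

FIRST sets of the non-terminals at (or reachable through a nullable prefix from) the front of some alternative:
  FIRST(T) = { 'id', 'x' }

Productions for E:
  E → ε: FIRST = { ε }
  E → x: FIRST = { 'x' }
Productions for A:
  A → ε: FIRST = { ε }
  A → T x A: FIRST = { 'id', 'x' }
T has only one production, so no FIRST/FIRST conflict is possible there.

All alternatives of each non-terminal have pairwise disjoint FIRST sets.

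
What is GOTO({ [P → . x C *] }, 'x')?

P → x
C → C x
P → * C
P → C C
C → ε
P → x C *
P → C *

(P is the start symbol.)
{ [C → . C x], [C → .], [P → x . C *] }

GOTO(I, 'x') = CLOSURE({ [A → αX.β] : [A → α.Xβ] ∈ I, X = 'x' })

Items with dot before 'x', with the dot advanced:
  [P → . x C *] → [P → x . C *]
Closure of the advanced items:
  [P → x . C *] has the dot before C: add [C → . C x], [C → .]

GOTO = { [C → . C x], [C → .], [P → x . C *] }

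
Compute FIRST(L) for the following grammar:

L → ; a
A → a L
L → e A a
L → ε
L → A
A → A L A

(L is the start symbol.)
To compute FIRST(L), examine every production with L on the left-hand side, reading each right-hand side left to right until a non-nullable symbol is reached.

FIRST sets of the other non-terminals involved (by the same procedure, iterated to a fixed point):
  FIRST(A) = { 'a' }

From L → ; a:
  - ';' is a terminal: add ';' and stop
From L → e A a:
  - e is a terminal: add 'e' and stop
From L → ε:
  - ε-production, so ε ∈ FIRST(L)
From L → A:
  - A is a non-terminal: add FIRST(A) \ {ε} = { 'a' }
    A is not nullable, so stop

Collecting: FIRST(L) = { ';', 'a', 'e', ε }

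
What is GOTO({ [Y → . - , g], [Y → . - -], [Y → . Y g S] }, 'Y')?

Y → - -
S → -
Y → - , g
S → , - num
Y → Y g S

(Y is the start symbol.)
GOTO(I, 'Y') = CLOSURE({ [A → αX.β] : [A → α.Xβ] ∈ I, X = 'Y' })

Items with dot before 'Y', with the dot advanced:
  [Y → . Y g S] → [Y → Y . g S]
Closure adds nothing (no advanced item has the dot before a non-terminal).

GOTO = { [Y → Y . g S] }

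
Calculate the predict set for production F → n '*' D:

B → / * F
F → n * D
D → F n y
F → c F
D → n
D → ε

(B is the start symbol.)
{ 'n' }

PREDICT(F → n '*' D) = (FIRST(RHS) \ {ε}) ∪ (FOLLOW(F) if ε ∈ FIRST(RHS), i.e. RHS ⇒* ε)
FIRST(n '*' D) = { 'n' }
ε ∉ FIRST(n '*' D), so FOLLOW(F) is not added.
PREDICT(F → n '*' D) = { 'n' }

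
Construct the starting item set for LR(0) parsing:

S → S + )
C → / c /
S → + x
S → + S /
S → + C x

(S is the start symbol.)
First, augment the grammar with S' → S
I₀ = CLOSURE({ [S' → . S] }):
  [S' → . S] has the dot before S: add [S → . S + )], [S → . + x], [S → . + S /], [S → . + C x]
No further items can be added.

I₀ = { [S → . + C x], [S → . + S /], [S → . + x], [S → . S + )], [S' → . S] }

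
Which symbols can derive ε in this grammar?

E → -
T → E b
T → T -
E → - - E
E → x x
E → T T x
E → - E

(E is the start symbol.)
There are no ε-productions, so no non-terminal can derive ε.
No non-terminals are nullable.

Answer: None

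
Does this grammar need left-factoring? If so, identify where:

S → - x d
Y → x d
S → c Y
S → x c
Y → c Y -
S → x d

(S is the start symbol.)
Left-factoring is needed when two productions for the same non-terminal
share a common prefix on the right-hand side.

Productions for S:
  S → - x d
  S → c Y
  S → x c
  S → x d
Productions for Y:
  Y → x d
  Y → c Y -

Found common prefix 'x' in productions for S

Answer: Yes, S has productions with common prefix 'x'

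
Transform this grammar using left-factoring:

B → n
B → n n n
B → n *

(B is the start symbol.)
Left-factoring transforms A → αβ₁ | αβ₂ into A → αA' and A' → β₁ | β₂
(α is the longest common prefix among the alternatives). Repeat until
no nonterminal has two alternatives with a common prefix.

Round 1: B has alternatives sharing prefix 'n'. Introduce B': B → n B'
  Add: B' → ε
  Add: B' → n n
  Add: B' → *

No remaining common prefixes — done.

Resulting grammar:
B → n B'
B' → ε
B' → n n
B' → *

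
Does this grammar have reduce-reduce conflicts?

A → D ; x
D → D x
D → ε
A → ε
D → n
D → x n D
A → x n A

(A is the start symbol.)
A reduce-reduce conflict occurs when an LR(0) state has two complete items [A → α .] and [B → β .] — both call for a reduction, and with no lookahead the parser cannot choose between them.

Augment with A' → A and build the canonical LR(0) collection (I0 = CLOSURE({[A' → . A]}), then GOTO on every symbol after a dot until no new states appear). It has 11 states:
  I0: { [A → . D ; x], [A → . x n A], [A → .], [A' → . A], [D → . D x], [D → . n], [D → . x n D], [D → .] }  — shift, 2 reduces
  I1: { [A' → A .] }  — accept
  I2: { [A → D . ; x], [D → D . x] }  — shift
  I3: { [D → n .] }  — reduce
  I4: { [A → x . n A], [D → x . n D] }  — shift
  I5: { [A → . D ; x], [A → . x n A], [A → .], [A → x n . A], [D → . D x], [D → . n], [D → . x n D], [D → .], [D → x n . D] }  — shift, 2 reduces
  I6: { [A → x n A .] }  — reduce
  I7: { [A → D . ; x], [D → D . x], [D → x n D .] }  — shift, reduce
  I8: { [A → D ; . x] }  — shift
  I9: { [D → D x .] }  — reduce
  I10: { [A → D ; x .] }  — reduce

I0 contains complete items [A → .], [D → .] — reduce-reduce conflict.
I5 contains complete items [A → .], [D → .] — reduce-reduce conflict.

Answer: Yes — I0: [A → .] vs [D → .]; I5: [A → .] vs [D → .]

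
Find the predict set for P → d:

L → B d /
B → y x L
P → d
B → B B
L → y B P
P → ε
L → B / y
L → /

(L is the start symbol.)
PREDICT(P → d) = (FIRST(RHS) \ {ε}) ∪ (FOLLOW(P) if ε ∈ FIRST(RHS), i.e. RHS ⇒* ε)
FIRST(d) = { 'd' }
ε ∉ FIRST(d), so FOLLOW(P) is not added.
PREDICT(P → d) = { 'd' }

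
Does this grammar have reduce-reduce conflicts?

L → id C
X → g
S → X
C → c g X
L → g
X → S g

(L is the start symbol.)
Yes — I8: [C → c g X .] vs [S → X .]

Augment with L' → L and build the canonical LR(0) collection (I0 = CLOSURE({[L' → . L]}), then GOTO on every symbol after a dot until no new states appear). It has 11 states:
  I0: { [L → . g], [L → . id C], [L' → . L] }  — shift
  I1: { [L' → L .] }  — accept
  I2: { [L → g .] }  — reduce
  I3: { [C → . c g X], [L → id . C] }  — shift
  I4: { [L → id C .] }  — reduce
  I5: { [C → c . g X] }  — shift
  I6: { [C → c g . X], [S → . X], [X → . S g], [X → . g] }  — shift
  I7: { [X → S . g] }  — shift
  I8: { [C → c g X .], [S → X .] }  — 2 reduces
  I9: { [X → g .] }  — reduce
  I10: { [X → S g .] }  — reduce

I8 contains complete items [C → c g X .], [S → X .] — reduce-reduce conflict.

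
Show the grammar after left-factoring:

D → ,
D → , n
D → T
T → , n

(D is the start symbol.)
D → , D'
D' → ε
D' → n
D → T
T → , n

Left-factoring transforms A → αβ₁ | αβ₂ into A → αA' and A' → β₁ | β₂
(α is the longest common prefix among the alternatives). Repeat until
no nonterminal has two alternatives with a common prefix.

Round 1: D has alternatives sharing prefix ','. Introduce D': D → , D'
  Add: D' → ε
  Add: D' → n

No remaining common prefixes — done.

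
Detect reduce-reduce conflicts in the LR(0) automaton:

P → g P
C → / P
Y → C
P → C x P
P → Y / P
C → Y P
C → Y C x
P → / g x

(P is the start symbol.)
Augment with P' → P and build the canonical LR(0) collection (I0 = CLOSURE({[P' → . P]}), then GOTO on every symbol after a dot until no new states appear). It has 17 states:
  I0: { [C → . / P], [C → . Y C x], [C → . Y P], [P → . / g x], [P → . C x P], [P → . Y / P], [P → . g P], [P' → . P], [Y → . C] }  — shift
  I1: { [C → . / P], [C → . Y C x], [C → . Y P], [C → / . P], [P → . / g x], [P → . C x P], [P → . Y / P], [P → . g P], [P → / . g x], [Y → . C] }  — shift
  I2: { [P → C . x P], [Y → C .] }  — shift, reduce
  I3: { [P' → P .] }  — accept
  I4: { [C → . / P], [C → . Y C x], [C → . Y P], [C → Y . C x], [C → Y . P], [P → . / g x], [P → . C x P], [P → . Y / P], [P → . g P], [P → Y . / P], [Y → . C] }  — shift
  I5: { [C → . / P], [C → . Y C x], [C → . Y P], [P → . / g x], [P → . C x P], [P → . Y / P], [P → . g P], [P → g . P], [Y → . C] }  — shift
  I6: { [P → g P .] }  — reduce
  I7: { [C → . / P], [C → . Y C x], [C → . Y P], [C → / . P], [P → . / g x], [P → . C x P], [P → . Y / P], [P → . g P], [P → / . g x], [P → Y / . P], [Y → . C] }  — shift
  I8: { [C → Y C . x], [P → C . x P], [Y → C .] }  — shift, reduce
  I9: { [C → Y P .] }  — reduce
  I10: { [C → . / P], [C → . Y C x], [C → . Y P], [C → Y C x .], [P → . / g x], [P → . C x P], [P → . Y / P], [P → . g P], [P → C x . P], [Y → . C] }  — shift, reduce
  I11: { [P → C x P .] }  — reduce
  I12: { [C → / P .], [P → Y / P .] }  — 2 reduces
  I13: { [C → . / P], [C → . Y C x], [C → . Y P], [P → . / g x], [P → . C x P], [P → . Y / P], [P → . g P], [P → / g . x], [P → g . P], [Y → . C] }  — shift
  I14: { [P → / g x .] }  — reduce
  I15: { [C → . / P], [C → . Y C x], [C → . Y P], [P → . / g x], [P → . C x P], [P → . Y / P], [P → . g P], [P → C x . P], [Y → . C] }  — shift
  I16: { [C → / P .] }  — reduce

I12 contains complete items [C → / P .], [P → Y / P .] — reduce-reduce conflict.

Answer: Yes — I12: [C → / P .] vs [P → Y / P .]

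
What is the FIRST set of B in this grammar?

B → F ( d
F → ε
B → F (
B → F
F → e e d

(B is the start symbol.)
FIRST sets of the other non-terminals involved (by the same procedure, iterated to a fixed point):
  FIRST(F) = { 'e', ε }

From B → F ( d:
  - F is a non-terminal: add FIRST(F) \ {ε} = { 'e' }
    F is nullable, so continue to the next symbol
  - '(' is a terminal: add '(' and stop
From B → F (:
  - F is a non-terminal: add FIRST(F) \ {ε} = { 'e' }
    F is nullable, so continue to the next symbol
  - '(' is a terminal: add '(' and stop
From B → F:
  - F is a non-terminal: add FIRST(F) \ {ε} = { 'e' }
    F is nullable and nothing follows, so the whole right-hand side can vanish: ε ∈ FIRST(B)

Collecting: FIRST(B) = { '(', 'e', ε }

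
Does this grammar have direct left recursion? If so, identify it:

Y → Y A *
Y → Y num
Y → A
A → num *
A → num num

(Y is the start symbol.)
Yes, Y is left-recursive

Direct left recursion occurs when N → N α for some non-terminal N (the right-hand side begins with the left-hand side itself).

Y → Y A *: LEFT RECURSIVE (starts with Y)
Y → Y num: LEFT RECURSIVE (starts with Y)
Y → A: starts with A
A → num *: starts with num
A → num num: starts with num

The grammar has direct left recursion on: Y.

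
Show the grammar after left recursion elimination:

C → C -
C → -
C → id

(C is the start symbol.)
C → - C'
C → id C'
C' → - C'
C' → ε

C is directly left-recursive. The standard transformation for
  A → A α₁ | ... | A α_m | β₁ | ... | β_n
is
  A  → β₁ A' | ... | β_n A'
  A' → α₁ A' | ... | α_m A' | ε

C → - becomes C → - C'
C → id becomes C → id C'
C → C - becomes C' → - C'
Add C' → ε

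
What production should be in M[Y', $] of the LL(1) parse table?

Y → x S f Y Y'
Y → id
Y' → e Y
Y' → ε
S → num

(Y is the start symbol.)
Y' → ε

To find M[Y', $], we find productions for Y' where $ is in the predict set (PREDICT(N → α) = (FIRST(α) \ {ε}) ∪ (FOLLOW(N) if α ⇒* ε)).

Relevant sets:
  FOLLOW(Y') = { $, 'e' }

Y' → e Y: PREDICT = { 'e' }
Y' → ε: PREDICT = { $, 'e' }
  $ is in predict set, so this production goes in M[Y', $]

M[Y', $] = Y' → ε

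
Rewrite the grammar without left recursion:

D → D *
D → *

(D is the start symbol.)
D → * D'
D' → * D'
D' → ε

D is directly left-recursive. The standard transformation for
  A → A α₁ | ... | A α_m | β₁ | ... | β_n
is
  A  → β₁ A' | ... | β_n A'
  A' → α₁ A' | ... | α_m A' | ε

D → * becomes D → * D'
D → D * becomes D' → * D'
Add D' → ε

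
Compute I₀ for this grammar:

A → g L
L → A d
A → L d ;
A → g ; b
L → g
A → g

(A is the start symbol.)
{ [A → . L d ;], [A → . g ; b], [A → . g L], [A → . g], [A' → . A], [L → . A d], [L → . g] }

First, augment the grammar with A' → A
I₀ = CLOSURE({ [A' → . A] }):
  [A' → . A] has the dot before A: add [A → . g L], [A → . L d ;], [A → . g ; b], [A → . g]
  [A → . L d ;] has the dot before L: add [L → . A d], [L → . g]
No further items can be added.

I₀ = { [A → . L d ;], [A → . g ; b], [A → . g L], [A → . g], [A' → . A], [L → . A d], [L → . g] }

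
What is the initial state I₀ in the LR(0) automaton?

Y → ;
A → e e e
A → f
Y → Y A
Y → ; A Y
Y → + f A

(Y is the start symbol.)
First, augment the grammar with Y' → Y
I₀ = CLOSURE({ [Y' → . Y] }):
  [Y' → . Y] has the dot before Y: add [Y → . ;], [Y → . Y A], [Y → . ; A Y], [Y → . + f A]
No further items can be added.

I₀ = { [Y → . + f A], [Y → . ; A Y], [Y → . ;], [Y → . Y A], [Y' → . Y] }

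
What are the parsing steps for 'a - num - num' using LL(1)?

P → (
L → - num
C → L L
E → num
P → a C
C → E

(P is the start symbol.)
Stack is shown with the top on the left.

Stack      Input            Action
----------------------------------
P $        a - num - num $  output P → a C
a C $      a - num - num $  match 'a'
C $        - num - num $    output C → L L
L L $      - num - num $    output L → - num
- num L $  - num - num $    match '-'
num L $    num - num $      match 'num'
L $        - num $          output L → - num
- num $    - num $          match '-'
num $      num $            match 'num'
$          $                accept

The string is accepted.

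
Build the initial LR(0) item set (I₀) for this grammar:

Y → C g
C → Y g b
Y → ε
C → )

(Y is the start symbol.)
{ [C → . )], [C → . Y g b], [Y → . C g], [Y → .], [Y' → . Y] }

First, augment the grammar with Y' → Y
I₀ = CLOSURE({ [Y' → . Y] }):
  [Y' → . Y] has the dot before Y: add [Y → . C g], [Y → .]
  [Y → . C g] has the dot before C: add [C → . Y g b], [C → . )]
No further items can be added.

I₀ = { [C → . )], [C → . Y g b], [Y → . C g], [Y → .], [Y' → . Y] }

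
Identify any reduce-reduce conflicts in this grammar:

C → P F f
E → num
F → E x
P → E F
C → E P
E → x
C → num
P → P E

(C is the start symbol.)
Yes — I4: [C → num .] vs [E → num .]; I16: [E → x .] vs [F → E x .]

A reduce-reduce conflict occurs when an LR(0) state has two complete items [A → α .] and [B → β .] — both call for a reduction, and with no lookahead the parser cannot choose between them.

Augment with C' → C and build the canonical LR(0) collection (I0 = CLOSURE({[C' → . C]}), then GOTO on every symbol after a dot until no new states appear). It has 17 states:
  I0: { [C → . E P], [C → . P F f], [C → . num], [C' → . C], [E → . num], [E → . x], [P → . E F], [P → . P E] }  — shift
  I1: { [C' → C .] }  — accept
  I2: { [C → E . P], [E → . num], [E → . x], [F → . E x], [P → . E F], [P → . P E], [P → E . F] }  — shift
  I3: { [C → P . F f], [E → . num], [E → . x], [F → . E x], [P → P . E] }  — shift
  I4: { [C → num .], [E → num .] }  — 2 reduces
  I5: { [E → x .] }  — reduce
  I6: { [F → E . x], [P → P E .] }  — shift, reduce
  I7: { [C → P F . f] }  — shift
  I8: { [E → num .] }  — reduce
  I9: { [C → P F f .] }  — reduce
  I10: { [F → E x .] }  — reduce
  I11: { [E → . num], [E → . x], [F → . E x], [F → E . x], [P → E . F] }  — shift
  I12: { [P → E F .] }  — reduce
  I13: { [C → E P .], [E → . num], [E → . x], [P → P . E] }  — shift, reduce
  I14: { [P → P E .] }  — reduce
  I15: { [F → E . x] }  — shift
  I16: { [E → x .], [F → E x .] }  — 2 reduces

I4 contains complete items [C → num .], [E → num .] — reduce-reduce conflict.
I16 contains complete items [E → x .], [F → E x .] — reduce-reduce conflict.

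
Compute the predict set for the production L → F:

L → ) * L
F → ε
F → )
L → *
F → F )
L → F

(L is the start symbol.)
PREDICT(L → F) = (FIRST(RHS) \ {ε}) ∪ (FOLLOW(L) if ε ∈ FIRST(RHS), i.e. RHS ⇒* ε)
FIRST(F) = { ')', ε }
FIRST(F) = { ')', ε }
ε ∈ FIRST(F) (the right-hand side is nullable), so add FOLLOW(L) = { $ }
PREDICT(L → F) = { $, ')' }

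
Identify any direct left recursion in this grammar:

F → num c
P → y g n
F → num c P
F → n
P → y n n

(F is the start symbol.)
No direct left recursion

Direct left recursion occurs when N → N α for some non-terminal N (the right-hand side begins with the left-hand side itself).

F → num c: starts with num
P → y g n: starts with y
F → num c P: starts with num
F → n: starts with n
P → y n n: starts with y

No direct left recursion found.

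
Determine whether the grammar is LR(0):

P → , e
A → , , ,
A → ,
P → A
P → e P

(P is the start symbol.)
No. Shift-reduce conflict between [A → , .] and [A → , . , ,]

Augment with P' → P and build the canonical LR(0) collection (I0 = CLOSURE({[P' → . P]}), then GOTO on every symbol after a dot until no new states appear). It has 9 states:
  I0: { [A → . , , ,], [A → . ,], [P → . , e], [P → . A], [P → . e P], [P' → . P] }  — shift
  I1: { [A → , . , ,], [A → , .], [P → , . e] }  — shift, reduce
  I2: { [P → A .] }  — reduce
  I3: { [P' → P .] }  — accept
  I4: { [A → . , , ,], [A → . ,], [P → . , e], [P → . A], [P → . e P], [P → e . P] }  — shift
  I5: { [P → e P .] }  — reduce
  I6: { [A → , , . ,] }  — shift
  I7: { [P → , e .] }  — reduce
  I8: { [A → , , , .] }  — reduce

Conflict in state I1:
  Shift-reduce conflict between [A → , .] and [A → , . , ,]
So the grammar is NOT LR(0).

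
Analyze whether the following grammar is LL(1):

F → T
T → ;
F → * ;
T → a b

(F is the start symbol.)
A grammar is LL(1) if for each non-terminal N with multiple productions, the predict sets of those productions are pairwise disjoint, where PREDICT(N → α) = (FIRST(α) \ {ε}) ∪ (FOLLOW(N) if α ⇒* ε).

Relevant sets:
  FIRST(T) = { ';', 'a' }

For F:
  PREDICT(F → T) = { ';', 'a' }
  PREDICT(F → '*' ';') = { '*' }
For T:
  PREDICT(T → ';') = { ';' }
  PREDICT(T → a b) = { 'a' }

All predict sets are disjoint. The grammar IS LL(1).

Answer: Yes, the grammar is LL(1).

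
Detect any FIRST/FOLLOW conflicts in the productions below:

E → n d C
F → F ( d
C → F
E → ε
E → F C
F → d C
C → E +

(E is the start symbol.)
No FIRST/FOLLOW conflicts.

Nullable non-terminals: E.
FIRST sets used below: FIRST(F) = { 'd' }

E: nullable alternative(s) E → ε; FOLLOW(E) = { $, '+' }
  E → n d C: FIRST \ {ε} = { 'n' } — disjoint from FOLLOW(E)
  E → ε: FIRST \ {ε} = { } — this is the only nullable alternative, skip
  E → F C: FIRST \ {ε} = { 'd' } — disjoint from FOLLOW(E)

C, F have no nullable alternative, so no FIRST/FOLLOW check is needed there.

No FIRST/FOLLOW conflicts found.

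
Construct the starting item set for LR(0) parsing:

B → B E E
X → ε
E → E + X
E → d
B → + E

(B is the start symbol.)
{ [B → . + E], [B → . B E E], [B' → . B] }

First, augment the grammar with B' → B
I₀ = CLOSURE({ [B' → . B] }):
  [B' → . B] has the dot before B: add [B → . B E E], [B → . + E]
No further items can be added.

I₀ = { [B → . + E], [B → . B E E], [B' → . B] }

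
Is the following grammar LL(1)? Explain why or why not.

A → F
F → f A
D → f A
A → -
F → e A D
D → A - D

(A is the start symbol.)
No. Predict set conflict for D: { 'f' }

A grammar is LL(1) if for each non-terminal N with multiple productions, the predict sets of those productions are pairwise disjoint, where PREDICT(N → α) = (FIRST(α) \ {ε}) ∪ (FOLLOW(N) if α ⇒* ε).

Relevant sets:
  FIRST(F) = { 'e', 'f' }
  FIRST(A) = { '-', 'e', 'f' }

For A:
  PREDICT(A → F) = { 'e', 'f' }
  PREDICT(A → '-') = { '-' }
For F:
  PREDICT(F → f A) = { 'f' }
  PREDICT(F → e A D) = { 'e' }
For D:
  PREDICT(D → f A) = { 'f' }
  PREDICT(D → A '-' D) = { '-', 'e', 'f' }

Conflict found: Predict set conflict for D: { 'f' }
The grammar is NOT LL(1).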